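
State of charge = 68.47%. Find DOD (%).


Complement of SOC: DOD = 100% - 68.47% = 31.53%

31.53%


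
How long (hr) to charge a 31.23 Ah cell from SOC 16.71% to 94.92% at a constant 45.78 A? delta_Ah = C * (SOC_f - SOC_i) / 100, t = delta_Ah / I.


Step 1: dSOC = 94.92% - 16.71% = 78.21%
Step 2: delta_Ah = 31.23 * 78.21 / 100 = 24.425 Ah
Step 3: t = 24.425 / 45.78 = 0.5335 hr

0.5335 hr


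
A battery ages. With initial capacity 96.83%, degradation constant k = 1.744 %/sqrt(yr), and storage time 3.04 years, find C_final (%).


sqrt(t) = sqrt(3.04) = 1.7436
C_final = 96.83 - 1.744 * 1.7436 = 93.79%

93.79%


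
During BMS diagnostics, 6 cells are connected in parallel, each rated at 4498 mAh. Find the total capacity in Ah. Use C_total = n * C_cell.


Convert: C_cell = 4498 mAh = 4.498 Ah
C_total = 6 * 4.498 = 26.988 Ah

26.988 Ah


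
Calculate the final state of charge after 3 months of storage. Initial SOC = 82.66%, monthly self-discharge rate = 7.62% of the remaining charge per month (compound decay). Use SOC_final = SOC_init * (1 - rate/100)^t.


decay = (1 - 7.62/100)^3 = 0.78838
SOC_final = 82.66 * 0.78838 = 65.17%

65.17%


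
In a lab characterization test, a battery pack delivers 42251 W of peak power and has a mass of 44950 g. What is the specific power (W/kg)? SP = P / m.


Convert: m = 44950 g = 44.95 kg
Specific power = 42251 W / 44.95 kg = 940.0 W/kg

940.0 W/kg


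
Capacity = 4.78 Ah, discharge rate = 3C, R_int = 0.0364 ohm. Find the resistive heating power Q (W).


Step 1: I = C_rate * capacity = 3 * 4.78 = 14.34 A
Step 2: Q = I^2 * R = 14.34^2 * 0.0364 = 205.64 * 0.0364 = 7.485 W

7.485 W


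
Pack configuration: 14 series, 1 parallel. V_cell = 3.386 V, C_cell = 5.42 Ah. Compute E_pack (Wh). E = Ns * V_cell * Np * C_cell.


E = Ns * Vcell * Np * Ccell = 14 * 3.386 * 1 * 5.42 = 256.9 Wh

256.9 Wh


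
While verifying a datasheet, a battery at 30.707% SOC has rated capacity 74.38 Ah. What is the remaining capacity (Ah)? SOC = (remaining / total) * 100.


remaining = SOC / 100 * total = 30.707 / 100 * 74.38 = 22.84 Ah

22.84 Ah


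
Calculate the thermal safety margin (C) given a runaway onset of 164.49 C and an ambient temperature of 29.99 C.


margin = T_onset - T_ambient = 164.49 - 29.99 = 134.5 C

134.5 C


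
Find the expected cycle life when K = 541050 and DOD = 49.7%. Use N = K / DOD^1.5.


DOD^1.5 = 350.38
N = K / DOD^1.5 = 541050 / 350.38 = 1544

1544 cycles


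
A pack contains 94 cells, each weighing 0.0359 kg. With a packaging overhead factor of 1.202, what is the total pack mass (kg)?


Cell mass sum = 94 * 0.0359 = 3.3746 kg
With overhead 1.202: m_pack = 3.3746 * 1.202 = 4.056 kg

4.056 kg


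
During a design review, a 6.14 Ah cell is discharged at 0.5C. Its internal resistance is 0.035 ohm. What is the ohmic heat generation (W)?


Step 1: I = C_rate * capacity = 0.5 * 6.14 = 3.07 A
Step 2: Q = I^2 * R = 3.07^2 * 0.035 = 9.4249 * 0.035 = 0.3299 W

0.3299 W


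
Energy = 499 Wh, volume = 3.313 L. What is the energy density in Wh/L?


ED = E / V = 499 / 3.313 = 150.6 Wh/L

150.6 Wh/L


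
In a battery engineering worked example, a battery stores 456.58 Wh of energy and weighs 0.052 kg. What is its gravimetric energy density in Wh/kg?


Specific energy = 456.58 Wh / 0.052 kg = 8780 Wh/kg

8780 Wh/kg


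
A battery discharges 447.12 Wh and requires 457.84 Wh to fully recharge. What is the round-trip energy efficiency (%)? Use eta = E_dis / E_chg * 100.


Round-trip efficiency = 447.12/457.84 * 100% = 97.66%

97.66%


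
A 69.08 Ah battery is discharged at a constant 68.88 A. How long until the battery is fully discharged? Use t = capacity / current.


Runtime = 69.08 Ah / 68.88 A = 1.003 hr

1.003 hr


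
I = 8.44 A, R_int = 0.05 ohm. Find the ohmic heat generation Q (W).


I^2 = 71.234
Q = 71.234 * 0.05 = 3.562 W

3.562 W


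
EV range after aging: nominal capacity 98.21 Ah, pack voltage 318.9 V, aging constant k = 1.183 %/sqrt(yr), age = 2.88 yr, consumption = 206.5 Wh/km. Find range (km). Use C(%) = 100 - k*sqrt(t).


Step 1: capacity retention = 100 - 1.183 * sqrt(2.88) = 100 - 1.183 * 1.6971 = 97.992%
Step 2: C_now = 98.21 * 97.992/100 = 96.238 Ah
Step 3: E_pack = V * C_now = 318.9 * 96.238 = 30690 Wh
Step 4: range = E_pack / consumption = 30690 / 206.5 = 148.6 km

148.6 km


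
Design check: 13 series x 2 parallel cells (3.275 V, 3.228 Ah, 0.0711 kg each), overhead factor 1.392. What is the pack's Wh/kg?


Step 1: V_pack = 13 * 3.275 = 42.575 V
Step 2: C_pack = 2 * 3.228 = 6.456 Ah
Step 3: E_pack = V_pack * C_pack = 42.575 * 6.456 = 274.86 Wh
Step 4: m_pack = 13 * 2 * 0.0711 * 1.392 = 2.5733 kg
Step 5: ED = E_pack / m_pack = 274.86 / 2.5733 = 106.8 Wh/kg

106.8 Wh/kg


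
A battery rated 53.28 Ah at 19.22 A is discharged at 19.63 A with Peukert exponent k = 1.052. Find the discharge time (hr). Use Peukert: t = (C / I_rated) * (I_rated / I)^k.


t_rated = C / I_rated = 53.28 / 19.22 = 2.7721 hr
(I_rated/I)^k = (0.97911)^1.052 = 0.97804
t = t_rated * (I_rated/I)^k = 2.7721 * 0.97804 = 2.711 hr

2.711 hr


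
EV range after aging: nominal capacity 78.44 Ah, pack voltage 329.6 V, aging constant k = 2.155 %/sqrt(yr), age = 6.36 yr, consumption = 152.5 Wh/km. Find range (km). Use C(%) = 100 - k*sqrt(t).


Step 1: capacity retention = 100 - 2.155 * sqrt(6.36) = 100 - 2.155 * 2.5219 = 94.565%
Step 2: C_now = 78.44 * 94.565/100 = 74.177 Ah
Step 3: E_pack = V * C_now = 329.6 * 74.177 = 24449 Wh
Step 4: range = E_pack / consumption = 24449 / 152.5 = 160.3 km

160.3 km


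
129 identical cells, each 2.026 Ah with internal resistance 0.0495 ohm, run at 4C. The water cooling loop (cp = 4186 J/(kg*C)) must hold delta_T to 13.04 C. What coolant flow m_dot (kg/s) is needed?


Step 1: I = 4 * 2.026 = 8.104 A
Step 2: Q_cell = I^2 * R = 8.104^2 * 0.0495 = 3.2509 W
Step 3: Q_total = 129 * 3.2509 = 419.37 W
Step 4: m_dot = Q_total / (cp * dT) = 419.37 / (4186 * 13.04) = 0.007683 kg/s

0.007683 kg/s


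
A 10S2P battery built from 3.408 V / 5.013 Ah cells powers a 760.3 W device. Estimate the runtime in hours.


Step 1: E_pack = Ns * V_cell * Np * C_cell = 10 * 3.408 * 2 * 5.013 = 341.69 Wh
Step 2: t = E_pack / P = 341.69 / 760.3 = 0.4494 hr

0.4494 hr


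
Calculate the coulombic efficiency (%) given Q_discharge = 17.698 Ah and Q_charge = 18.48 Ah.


Coulombic efficiency = 17.698/18.48 * 100% = 95.77%

95.77%


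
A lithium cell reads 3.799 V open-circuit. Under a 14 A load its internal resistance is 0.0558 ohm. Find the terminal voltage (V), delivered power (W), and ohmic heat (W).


Step 1: V_terminal = OCV - I*R = 3.799 - 14 * 0.0558 = 3.0178 V
Step 2: P_out = V_terminal * I = 3.0178 * 14 = 42.25 W
Step 3: Q = I^2 * R = 14^2 * 0.0558 = 10.94 W

V=3.0178 V, P=42.25 W, Q=10.94 W


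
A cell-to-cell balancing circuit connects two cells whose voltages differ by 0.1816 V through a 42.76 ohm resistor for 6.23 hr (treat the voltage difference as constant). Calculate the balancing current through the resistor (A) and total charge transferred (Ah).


First, Ohm's law: I_bal = 0.1816 V / 42.76 ohm = 0.004247 A
Then Q = I * t = 0.004247 A * 6.23 hr = 0.02646 Ah

I=0.004247 A, Q=0.02646 Ah


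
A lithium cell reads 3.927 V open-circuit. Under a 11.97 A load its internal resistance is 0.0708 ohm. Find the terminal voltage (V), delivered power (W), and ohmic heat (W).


Step 1: V_terminal = OCV - I*R = 3.927 - 11.97 * 0.0708 = 3.0795 V
Step 2: P_out = V_terminal * I = 3.0795 * 11.97 = 36.86 W
Step 3: Q = I^2 * R = 11.97^2 * 0.0708 = 10.14 W

V=3.0795 V, P=36.86 W, Q=10.14 W


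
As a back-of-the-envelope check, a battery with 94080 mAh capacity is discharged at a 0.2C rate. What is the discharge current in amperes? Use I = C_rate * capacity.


Convert: capacity = 94080 mAh = 94.08 Ah
At 0.2C: I = 0.2 * 94.08 Ah = 18.816 A

18.816 A


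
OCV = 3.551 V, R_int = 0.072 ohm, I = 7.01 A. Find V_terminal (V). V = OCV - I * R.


V = OCV - I*R = 3.551 - 7.01 * 0.072 = 3.046 V

3.046 V


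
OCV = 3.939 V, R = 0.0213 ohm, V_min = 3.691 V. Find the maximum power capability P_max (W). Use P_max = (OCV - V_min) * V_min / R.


P_max = (OCV - V_min) * V_min / R = (3.939 - 3.691) * 3.691 / 0.0213 = 0.248 * 3.691 / 0.0213 = 42.98 W

42.98 W


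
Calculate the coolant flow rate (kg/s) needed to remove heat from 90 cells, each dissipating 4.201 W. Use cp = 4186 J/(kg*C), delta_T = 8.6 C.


Q_total = 90 * 4.201 = 378.09 W
m_dot = Q_total / (cp * dT) = 378.09 / (4186 * 8.6) = 0.01050 kg/s

0.01050 kg/s


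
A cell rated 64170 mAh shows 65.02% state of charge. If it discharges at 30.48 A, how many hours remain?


Convert: C_total = 64170 mAh = 64.17 Ah
Step 1: remaining = SOC/100 * C_total = 65.02/100 * 64.17 = 41.723 Ah
Step 2: t = remaining / I = 41.723 / 30.48 = 1.369 hr

1.369 hr


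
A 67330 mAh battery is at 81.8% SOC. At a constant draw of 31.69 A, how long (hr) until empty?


Convert: C_total = 67330 mAh = 67.33 Ah
Step 1: remaining = SOC/100 * C_total = 81.8/100 * 67.33 = 55.076 Ah
Step 2: t = remaining / I = 55.076 / 31.69 = 1.738 hr

1.738 hr


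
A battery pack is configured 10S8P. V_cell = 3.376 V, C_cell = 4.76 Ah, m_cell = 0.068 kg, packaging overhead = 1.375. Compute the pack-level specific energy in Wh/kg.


Step 1: V_pack = 10 * 3.376 = 33.76 V
Step 2: C_pack = 8 * 4.76 = 38.08 Ah
Step 3: E_pack = V_pack * C_pack = 33.76 * 38.08 = 1285.6 Wh
Step 4: m_pack = 10 * 8 * 0.068 * 1.375 = 7.48 kg
Step 5: ED = E_pack / m_pack = 1285.6 / 7.48 = 171.9 Wh/kg

171.9 Wh/kg


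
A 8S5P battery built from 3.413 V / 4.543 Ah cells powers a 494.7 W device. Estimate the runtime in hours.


Step 1: E_pack = Ns * V_cell * Np * C_cell = 8 * 3.413 * 5 * 4.543 = 620.21 Wh
Step 2: t = E_pack / P = 620.21 / 494.7 = 1.254 hr

1.254 hr


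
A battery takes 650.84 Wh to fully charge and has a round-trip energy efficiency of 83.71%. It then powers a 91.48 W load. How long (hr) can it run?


Step 1: E_discharge = eta/100 * E_charge = 83.71/100 * 650.84 = 544.82 Wh
Step 2: t = E_discharge / P = 544.82 / 91.48 = 5.956 hr

5.956 hr


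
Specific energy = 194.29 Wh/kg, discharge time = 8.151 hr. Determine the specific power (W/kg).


Specific power = 194.29 Wh/kg / 8.151 hr = 23.84 W/kg

23.84 W/kg


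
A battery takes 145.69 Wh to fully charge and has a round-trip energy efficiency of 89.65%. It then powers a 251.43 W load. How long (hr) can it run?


Step 1: E_discharge = eta/100 * E_charge = 89.65/100 * 145.69 = 130.61 Wh
Step 2: t = E_discharge / P = 130.61 / 251.43 = 0.5195 hr

0.5195 hr


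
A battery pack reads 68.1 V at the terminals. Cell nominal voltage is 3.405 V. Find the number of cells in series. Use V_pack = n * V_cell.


Rearranging: n = V_pack / V_cell = 68.1 / 3.405 = 20 cells

20


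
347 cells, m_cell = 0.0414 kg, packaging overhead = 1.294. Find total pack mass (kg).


Cell mass sum = 347 * 0.0414 = 14.366 kg
With overhead 1.294: m_pack = 14.366 * 1.294 = 18.59 kg

18.59 kg


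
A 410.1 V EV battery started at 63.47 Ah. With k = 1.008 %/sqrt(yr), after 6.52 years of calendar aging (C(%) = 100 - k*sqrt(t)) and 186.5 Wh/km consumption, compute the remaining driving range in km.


Step 1: capacity retention = 100 - 1.008 * sqrt(6.52) = 100 - 1.008 * 2.5534 = 97.426%
Step 2: C_now = 63.47 * 97.426/100 = 61.836 Ah
Step 3: E_pack = V * C_now = 410.1 * 61.836 = 25359 Wh
Step 4: range = E_pack / consumption = 25359 / 186.5 = 136.0 km

136.0 km


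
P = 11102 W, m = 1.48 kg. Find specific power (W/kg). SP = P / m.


Specific power = 11102 W / 1.48 kg = 7501 W/kg

7501 W/kg


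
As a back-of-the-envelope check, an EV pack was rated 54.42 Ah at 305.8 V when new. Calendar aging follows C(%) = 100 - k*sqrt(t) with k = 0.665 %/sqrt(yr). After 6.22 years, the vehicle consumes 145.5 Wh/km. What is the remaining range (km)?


Step 1: capacity retention = 100 - 0.665 * sqrt(6.22) = 100 - 0.665 * 2.494 = 98.341%
Step 2: C_now = 54.42 * 98.341/100 = 53.517 Ah
Step 3: E_pack = V * C_now = 305.8 * 53.517 = 16365 Wh
Step 4: range = E_pack / consumption = 16365 / 145.5 = 112.5 km

112.5 km


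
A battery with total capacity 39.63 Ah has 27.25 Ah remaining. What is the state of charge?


SOC% = 27.25 / 39.63 * 100 = 68.76%

68.76%


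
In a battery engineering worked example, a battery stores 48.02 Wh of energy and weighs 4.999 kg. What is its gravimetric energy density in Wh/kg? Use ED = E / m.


Specific energy = 48.02 Wh / 4.999 kg = 9.606 Wh/kg

9.606 Wh/kg


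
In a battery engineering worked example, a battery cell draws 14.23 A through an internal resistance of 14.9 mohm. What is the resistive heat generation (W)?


Convert: R = 14.9 mohm = 0.0149 ohm
I^2 = 202.49
Q = 202.49 * 0.0149 = 3.017 W

3.017 W


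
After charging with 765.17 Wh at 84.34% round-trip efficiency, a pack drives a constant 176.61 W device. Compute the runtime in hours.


Step 1: E_discharge = eta/100 * E_charge = 84.34/100 * 765.17 = 645.34 Wh
Step 2: t = E_discharge / P = 645.34 / 176.61 = 3.654 hr

3.654 hr


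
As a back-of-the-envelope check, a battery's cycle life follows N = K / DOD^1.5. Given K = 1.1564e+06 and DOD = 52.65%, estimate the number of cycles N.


Step 1: DOD^1.5 = 52.65^1.5 = 382.03
Step 2: N = 1.1564e+06 / 382.03 = 3027 cycles

3027 cycles


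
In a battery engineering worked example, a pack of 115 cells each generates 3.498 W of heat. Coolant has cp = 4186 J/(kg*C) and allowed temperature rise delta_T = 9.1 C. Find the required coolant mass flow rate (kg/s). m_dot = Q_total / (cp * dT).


Q_total = 115 * 3.498 = 402.27 W
m_dot = Q_total / (cp * dT) = 402.27 / (4186 * 9.1) = 0.01056 kg/s

0.01056 kg/s


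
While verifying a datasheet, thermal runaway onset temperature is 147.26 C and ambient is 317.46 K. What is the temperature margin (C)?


Convert: T_ambient = 317.46 K = 44.31 C
margin = 147.26 - 44.31 = 102.95 C

102.95 C


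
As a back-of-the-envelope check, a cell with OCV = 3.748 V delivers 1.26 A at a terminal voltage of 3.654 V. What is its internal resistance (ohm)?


R = (OCV - V) / I = (3.748 - 3.654) / 1.26 = 0.07460 ohm

0.07460 ohm


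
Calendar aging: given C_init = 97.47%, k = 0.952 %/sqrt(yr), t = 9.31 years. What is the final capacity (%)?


sqrt(t) = sqrt(9.31) = 3.0512
C_final = 97.47 - 0.952 * 3.0512 = 94.57%

94.57%


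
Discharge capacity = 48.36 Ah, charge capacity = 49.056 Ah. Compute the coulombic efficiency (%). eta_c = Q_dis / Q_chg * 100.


eta_c = Q_dis / Q_chg * 100 = 48.36 / 49.056 * 100 = 98.58%

98.58%


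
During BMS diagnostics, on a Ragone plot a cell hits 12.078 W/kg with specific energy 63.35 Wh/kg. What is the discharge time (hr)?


t = E / P = 63.35 / 12.078 = 5.245 hr

5.245 hr


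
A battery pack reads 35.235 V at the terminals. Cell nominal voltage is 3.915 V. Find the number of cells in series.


Rearranging: n = V_pack / V_cell = 35.235 / 3.915 = 9 cells

9


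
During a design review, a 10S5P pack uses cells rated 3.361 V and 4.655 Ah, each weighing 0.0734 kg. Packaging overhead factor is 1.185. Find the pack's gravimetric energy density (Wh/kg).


Step 1: V_pack = 10 * 3.361 = 33.61 V
Step 2: C_pack = 5 * 4.655 = 23.275 Ah
Step 3: E_pack = V_pack * C_pack = 33.61 * 23.275 = 782.27 Wh
Step 4: m_pack = 10 * 5 * 0.0734 * 1.185 = 4.349 kg
Step 5: ED = E_pack / m_pack = 782.27 / 4.349 = 179.9 Wh/kg

179.9 Wh/kg


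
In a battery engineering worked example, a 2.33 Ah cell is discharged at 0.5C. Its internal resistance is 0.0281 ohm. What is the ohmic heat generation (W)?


Step 1: I = C_rate * capacity = 0.5 * 2.33 = 1.165 A
Step 2: Q = I^2 * R = 1.165^2 * 0.0281 = 1.3572 * 0.0281 = 0.03814 W

0.03814 W


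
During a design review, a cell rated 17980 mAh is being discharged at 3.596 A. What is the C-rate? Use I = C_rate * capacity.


Convert: capacity = 17980 mAh = 17.98 Ah
Rearranging: C_rate = 3.596 / 17.98 = 0.2C

0.2C


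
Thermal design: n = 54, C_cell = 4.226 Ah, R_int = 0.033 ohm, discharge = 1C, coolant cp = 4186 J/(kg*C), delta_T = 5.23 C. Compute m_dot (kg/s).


Step 1: I = 1 * 4.226 = 4.226 A
Step 2: Q_cell = I^2 * R = 4.226^2 * 0.033 = 0.58935 W
Step 3: Q_total = 54 * 0.58935 = 31.825 W
Step 4: m_dot = Q_total / (cp * dT) = 31.825 / (4186 * 5.23) = 0.001454 kg/s

0.001454 kg/s


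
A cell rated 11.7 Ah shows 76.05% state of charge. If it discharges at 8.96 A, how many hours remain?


Step 1: remaining = SOC/100 * C_total = 76.05/100 * 11.7 = 8.8979 Ah
Step 2: t = remaining / I = 8.8979 / 8.96 = 0.9931 hr

0.9931 hr


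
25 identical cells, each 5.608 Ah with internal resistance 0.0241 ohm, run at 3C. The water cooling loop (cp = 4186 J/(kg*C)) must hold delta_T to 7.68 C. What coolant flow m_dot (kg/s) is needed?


Step 1: I = 3 * 5.608 = 16.824 A
Step 2: Q_cell = I^2 * R = 16.824^2 * 0.0241 = 6.8214 W
Step 3: Q_total = 25 * 6.8214 = 170.54 W
Step 4: m_dot = Q_total / (cp * dT) = 170.54 / (4186 * 7.68) = 0.005305 kg/s

0.005305 kg/s


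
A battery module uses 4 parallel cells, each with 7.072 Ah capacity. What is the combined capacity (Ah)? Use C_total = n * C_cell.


Parallel capacities add: 4 * 7.072 Ah = 28.288 Ah

28.288 Ah


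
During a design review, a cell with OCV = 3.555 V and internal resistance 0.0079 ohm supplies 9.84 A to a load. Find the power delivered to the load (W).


Step 1: V_terminal = OCV - I*R = 3.555 - 9.84 * 0.0079 = 3.4773 V
Step 2: P_out = V_terminal * I = 3.4773 * 9.84 = 34.22 W

34.22 W


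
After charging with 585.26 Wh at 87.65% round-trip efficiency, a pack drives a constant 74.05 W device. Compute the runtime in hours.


Step 1: E_discharge = eta/100 * E_charge = 87.65/100 * 585.26 = 512.98 Wh
Step 2: t = E_discharge / P = 512.98 / 74.05 = 6.927 hr

6.927 hr


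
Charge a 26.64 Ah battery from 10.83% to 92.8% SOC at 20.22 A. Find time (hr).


delta_Ah = 26.64 * (92.8 - 10.83) / 100 = 21.837 Ah
t = delta_Ah / I = 21.837 / 20.22 = 1.080 hr

1.080 hr


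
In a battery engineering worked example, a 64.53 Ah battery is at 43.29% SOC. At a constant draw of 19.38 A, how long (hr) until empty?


Step 1: remaining = SOC/100 * C_total = 43.29/100 * 64.53 = 27.935 Ah
Step 2: t = remaining / I = 27.935 / 19.38 = 1.441 hr

1.441 hr


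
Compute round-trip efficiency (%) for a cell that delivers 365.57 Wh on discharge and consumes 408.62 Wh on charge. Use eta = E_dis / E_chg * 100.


eta_e = E_dis / E_chg * 100 = 365.57 / 408.62 * 100 = 89.46%

89.46%


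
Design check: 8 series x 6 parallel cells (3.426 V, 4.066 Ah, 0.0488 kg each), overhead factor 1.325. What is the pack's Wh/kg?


Step 1: V_pack = 8 * 3.426 = 27.408 V
Step 2: C_pack = 6 * 4.066 = 24.396 Ah
Step 3: E_pack = V_pack * C_pack = 27.408 * 24.396 = 668.65 Wh
Step 4: m_pack = 8 * 6 * 0.0488 * 1.325 = 3.1037 kg
Step 5: ED = E_pack / m_pack = 668.65 / 3.1037 = 215.4 Wh/kg

215.4 Wh/kg


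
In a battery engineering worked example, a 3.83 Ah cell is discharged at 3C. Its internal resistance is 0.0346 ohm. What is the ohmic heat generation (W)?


Step 1: I = C_rate * capacity = 3 * 3.83 = 11.49 A
Step 2: Q = I^2 * R = 11.49^2 * 0.0346 = 132.02 * 0.0346 = 4.568 W

4.568 W


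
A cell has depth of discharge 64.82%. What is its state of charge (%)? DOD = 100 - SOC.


SOC = 100 - DOD = 100 - 64.82 = 35.18%

35.18%


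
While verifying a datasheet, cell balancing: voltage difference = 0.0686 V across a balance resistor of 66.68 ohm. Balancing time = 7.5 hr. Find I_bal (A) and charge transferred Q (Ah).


First, Ohm's law: I_bal = 0.0686 V / 66.68 ohm = 0.0010288 A
Then Q = I * t = 0.0010288 A * 7.5 hr = 0.007716 Ah

I=0.0010288 A, Q=0.007716 Ah


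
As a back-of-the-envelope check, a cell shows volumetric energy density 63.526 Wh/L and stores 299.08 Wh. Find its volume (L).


V = E / ED = 299.08 / 63.526 = 4.708 L

4.708 L


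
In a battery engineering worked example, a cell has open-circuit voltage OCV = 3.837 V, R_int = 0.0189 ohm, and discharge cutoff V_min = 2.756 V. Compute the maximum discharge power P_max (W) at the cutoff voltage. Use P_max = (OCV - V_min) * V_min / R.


P_max = (OCV - V_min) * V_min / R = (3.837 - 2.756) * 2.756 / 0.0189 = 1.081 * 2.756 / 0.0189 = 157.6 W

157.6 W


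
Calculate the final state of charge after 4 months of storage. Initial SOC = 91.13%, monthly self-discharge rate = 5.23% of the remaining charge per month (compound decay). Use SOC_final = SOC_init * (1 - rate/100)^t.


decay = (1 - 5.23/100)^4 = 0.80665
SOC_final = 91.13 * 0.80665 = 73.51%

73.51%


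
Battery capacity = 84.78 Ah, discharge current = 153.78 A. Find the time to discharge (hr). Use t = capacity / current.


Runtime = 84.78 Ah / 153.78 A = 0.5513 hr

0.5513 hr


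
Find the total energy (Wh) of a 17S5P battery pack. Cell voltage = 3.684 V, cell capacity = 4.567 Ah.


V_pack = 17 * 3.684 = 62.628 V
C_pack = 5 * 4.567 = 22.835 Ah
E = V_pack * C_pack = 62.628 * 22.835 = 1430 Wh

1430 Wh


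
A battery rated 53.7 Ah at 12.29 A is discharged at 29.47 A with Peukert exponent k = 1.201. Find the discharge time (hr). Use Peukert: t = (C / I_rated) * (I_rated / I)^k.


t_rated = C / I_rated = 53.7 / 12.29 = 4.3694 hr
(I_rated/I)^k = (0.41703)^1.201 = 0.3498
t = t_rated * (I_rated/I)^k = 4.3694 * 0.3498 = 1.528 hr

1.528 hr


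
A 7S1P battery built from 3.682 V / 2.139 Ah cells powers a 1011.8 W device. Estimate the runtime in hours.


Step 1: E_pack = Ns * V_cell * Np * C_cell = 7 * 3.682 * 1 * 2.139 = 55.131 Wh
Step 2: t = E_pack / P = 55.131 / 1011.8 = 0.05449 hr

0.05449 hr


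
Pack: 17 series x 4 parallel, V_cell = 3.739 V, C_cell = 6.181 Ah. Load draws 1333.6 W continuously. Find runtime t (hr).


Step 1: E_pack = Ns * V_cell * Np * C_cell = 17 * 3.739 * 4 * 6.181 = 1571.5 Wh
Step 2: t = E_pack / P = 1571.5 / 1333.6 = 1.178 hr

1.178 hr


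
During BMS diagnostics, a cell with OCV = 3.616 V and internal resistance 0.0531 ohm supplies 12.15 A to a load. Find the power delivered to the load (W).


Step 1: V_terminal = OCV - I*R = 3.616 - 12.15 * 0.0531 = 2.9708 V
Step 2: P_out = V_terminal * I = 2.9708 * 12.15 = 36.10 W

36.10 W


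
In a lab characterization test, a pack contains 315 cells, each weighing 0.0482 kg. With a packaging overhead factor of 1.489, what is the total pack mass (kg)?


Cell mass sum = 315 * 0.0482 = 15.183 kg
With overhead 1.489: m_pack = 15.183 * 1.489 = 22.61 kg

22.61 kg


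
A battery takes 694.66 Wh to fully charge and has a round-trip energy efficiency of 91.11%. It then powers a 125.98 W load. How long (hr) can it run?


Step 1: E_discharge = eta/100 * E_charge = 91.11/100 * 694.66 = 632.9 Wh
Step 2: t = E_discharge / P = 632.9 / 125.98 = 5.024 hr

5.024 hr


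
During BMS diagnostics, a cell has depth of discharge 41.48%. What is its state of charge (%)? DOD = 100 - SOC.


SOC = 100 - DOD = 100 - 41.48 = 58.52%

58.52%


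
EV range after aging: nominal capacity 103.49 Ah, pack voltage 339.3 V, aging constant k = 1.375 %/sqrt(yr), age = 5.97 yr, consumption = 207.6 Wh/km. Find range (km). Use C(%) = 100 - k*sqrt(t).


Step 1: capacity retention = 100 - 1.375 * sqrt(5.97) = 100 - 1.375 * 2.4434 = 96.64%
Step 2: C_now = 103.49 * 96.64/100 = 100.01 Ah
Step 3: E_pack = V * C_now = 339.3 * 100.01 = 33933 Wh
Step 4: range = E_pack / consumption = 33933 / 207.6 = 163.5 km

163.5 km


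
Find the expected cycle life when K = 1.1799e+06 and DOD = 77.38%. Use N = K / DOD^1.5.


DOD^1.5 = 680.68
N = K / DOD^1.5 = 1.1799e+06 / 680.68 = 1733

1733 cycles


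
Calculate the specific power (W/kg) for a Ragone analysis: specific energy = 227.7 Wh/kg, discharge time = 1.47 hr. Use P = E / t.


P_specific = E / t = 227.7 / 1.47 = 154.9 W/kg

154.9 W/kg


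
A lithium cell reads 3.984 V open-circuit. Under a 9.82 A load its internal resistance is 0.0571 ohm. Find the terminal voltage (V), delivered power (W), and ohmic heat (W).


Step 1: V_terminal = OCV - I*R = 3.984 - 9.82 * 0.0571 = 3.4233 V
Step 2: P_out = V_terminal * I = 3.4233 * 9.82 = 33.62 W
Step 3: Q = I^2 * R = 9.82^2 * 0.0571 = 5.506 W

V=3.4233 V, P=33.62 W, Q=5.506 W


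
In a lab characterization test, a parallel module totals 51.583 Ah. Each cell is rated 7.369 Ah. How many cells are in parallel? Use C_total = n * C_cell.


n = C_total / C_cell = 51.583 / 7.369 = 7

7


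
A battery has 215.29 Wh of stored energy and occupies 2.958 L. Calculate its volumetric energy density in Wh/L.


ED = E / V = 215.29 / 2.958 = 72.78 Wh/L

72.78 Wh/L


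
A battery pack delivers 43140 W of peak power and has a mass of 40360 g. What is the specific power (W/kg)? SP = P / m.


Convert: m = 40360 g = 40.36 kg
SP = P / m = 43140 / 40.36 = 1069 W/kg

1069 W/kg


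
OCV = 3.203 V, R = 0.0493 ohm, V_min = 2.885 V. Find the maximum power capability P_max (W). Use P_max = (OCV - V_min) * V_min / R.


P_max = (OCV - V_min) * V_min / R = (3.203 - 2.885) * 2.885 / 0.0493 = 0.318 * 2.885 / 0.0493 = 18.61 W

18.61 W


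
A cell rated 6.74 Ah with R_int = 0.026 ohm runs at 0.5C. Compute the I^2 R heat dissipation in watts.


Step 1: I = C_rate * capacity = 0.5 * 6.74 = 3.37 A
Step 2: Q = I^2 * R = 3.37^2 * 0.026 = 11.357 * 0.026 = 0.2953 W

0.2953 W


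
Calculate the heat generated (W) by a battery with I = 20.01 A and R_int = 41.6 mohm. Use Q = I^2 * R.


Convert: R = 41.6 mohm = 0.0416 ohm
I^2 = 400.4
Q = 400.4 * 0.0416 = 16.66 W

16.66 W


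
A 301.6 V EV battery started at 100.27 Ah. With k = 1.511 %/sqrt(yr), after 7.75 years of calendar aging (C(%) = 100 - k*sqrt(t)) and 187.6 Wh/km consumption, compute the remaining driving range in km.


Step 1: capacity retention = 100 - 1.511 * sqrt(7.75) = 100 - 1.511 * 2.7839 = 95.794%
Step 2: C_now = 100.27 * 95.794/100 = 96.053 Ah
Step 3: E_pack = V * C_now = 301.6 * 96.053 = 28970 Wh
Step 4: range = E_pack / consumption = 28970 / 187.6 = 154.4 km

154.4 km


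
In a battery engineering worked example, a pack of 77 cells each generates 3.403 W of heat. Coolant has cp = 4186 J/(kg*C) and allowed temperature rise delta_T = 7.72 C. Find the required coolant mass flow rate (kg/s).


Q_total = 77 * 3.403 = 262.03 W
m_dot = Q_total / (cp * dT) = 262.03 / (4186 * 7.72) = 0.008108 kg/s

0.008108 kg/s


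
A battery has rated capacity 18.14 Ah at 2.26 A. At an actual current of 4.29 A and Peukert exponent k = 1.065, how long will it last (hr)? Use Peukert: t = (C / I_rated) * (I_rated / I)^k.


Step 1: t_rated = C / I_rated = 18.14 / 2.26 = 8.0265 hr
Step 2: ratio = 2.26 / 4.29 = 0.52681
Step 3: ratio^k = 0.52681^1.065 = 0.50531
Step 4: t = t_rated * ratio^k = 8.0265 * 0.50531 = 4.056 hr

4.056 hr


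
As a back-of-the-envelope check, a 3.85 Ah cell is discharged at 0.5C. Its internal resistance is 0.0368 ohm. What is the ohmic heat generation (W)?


Step 1: I = C_rate * capacity = 0.5 * 3.85 = 1.925 A
Step 2: Q = I^2 * R = 1.925^2 * 0.0368 = 3.7056 * 0.0368 = 0.1364 W

0.1364 W


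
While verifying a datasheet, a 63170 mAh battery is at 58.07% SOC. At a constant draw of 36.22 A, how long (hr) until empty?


Convert: C_total = 63170 mAh = 63.17 Ah
Step 1: remaining = SOC/100 * C_total = 58.07/100 * 63.17 = 36.683 Ah
Step 2: t = remaining / I = 36.683 / 36.22 = 1.013 hr

1.013 hr


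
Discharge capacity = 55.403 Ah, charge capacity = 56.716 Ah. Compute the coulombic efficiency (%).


Coulombic efficiency = 55.403/56.716 * 100% = 97.68%

97.68%


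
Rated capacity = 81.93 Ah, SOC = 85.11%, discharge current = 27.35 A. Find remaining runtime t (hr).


Step 1: remaining = SOC/100 * C_total = 85.11/100 * 81.93 = 69.731 Ah
Step 2: t = remaining / I = 69.731 / 27.35 = 2.550 hr

2.550 hr


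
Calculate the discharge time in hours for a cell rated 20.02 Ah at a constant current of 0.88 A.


t = capacity / current = 20.02 / 0.88 = 22.75 hr

22.75 hr


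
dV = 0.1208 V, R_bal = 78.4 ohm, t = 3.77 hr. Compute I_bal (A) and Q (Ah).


First, Ohm's law: I_bal = 0.1208 V / 78.4 ohm = 0.0015408 A
Then Q = I * t = 0.0015408 A * 3.77 hr = 0.005809 Ah

I=0.0015408 A, Q=0.005809 Ah


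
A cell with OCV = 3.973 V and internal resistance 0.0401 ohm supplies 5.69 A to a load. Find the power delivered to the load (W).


Step 1: V_terminal = OCV - I*R = 3.973 - 5.69 * 0.0401 = 3.7448 V
Step 2: P_out = V_terminal * I = 3.7448 * 5.69 = 21.31 W

21.31 W


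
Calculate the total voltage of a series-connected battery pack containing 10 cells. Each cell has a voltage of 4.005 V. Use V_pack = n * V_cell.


With 10 cells in series at 4.005 V each, V_pack = 40.05 V

40.05 V


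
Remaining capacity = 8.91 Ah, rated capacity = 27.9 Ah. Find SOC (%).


SOC% = 8.91 / 27.9 * 100 = 31.94%

31.94%


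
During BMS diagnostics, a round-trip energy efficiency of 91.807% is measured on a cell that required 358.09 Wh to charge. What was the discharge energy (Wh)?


E_dis = eta/100 * E_chg = 91.807/100 * 358.09 = 328.8 Wh

328.8 Wh


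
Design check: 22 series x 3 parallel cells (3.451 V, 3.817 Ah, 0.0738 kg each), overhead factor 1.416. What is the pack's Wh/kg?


Step 1: V_pack = 22 * 3.451 = 75.922 V
Step 2: C_pack = 3 * 3.817 = 11.451 Ah
Step 3: E_pack = V_pack * C_pack = 75.922 * 11.451 = 869.38 Wh
Step 4: m_pack = 22 * 3 * 0.0738 * 1.416 = 6.8971 kg
Step 5: ED = E_pack / m_pack = 869.38 / 6.8971 = 126.1 Wh/kg

126.1 Wh/kg


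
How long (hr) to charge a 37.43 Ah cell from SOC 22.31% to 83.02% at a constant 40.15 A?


delta_Ah = 37.43 * (83.02 - 22.31) / 100 = 22.724 Ah
t = delta_Ah / I = 22.724 / 40.15 = 0.5660 hr

0.5660 hr


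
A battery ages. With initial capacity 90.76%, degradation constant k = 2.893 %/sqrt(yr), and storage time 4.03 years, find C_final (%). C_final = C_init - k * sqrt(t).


sqrt(t) = sqrt(4.03) = 2.0075
C_final = 90.76 - 2.893 * 2.0075 = 84.95%

84.95%


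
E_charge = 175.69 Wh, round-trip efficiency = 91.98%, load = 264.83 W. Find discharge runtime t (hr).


Step 1: E_discharge = eta/100 * E_charge = 91.98/100 * 175.69 = 161.6 Wh
Step 2: t = E_discharge / P = 161.6 / 264.83 = 0.6102 hr

0.6102 hr


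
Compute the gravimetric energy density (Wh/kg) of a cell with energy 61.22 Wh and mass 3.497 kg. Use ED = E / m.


ED = E / m = 61.22 / 3.497 = 17.51 Wh/kg

17.51 Wh/kg


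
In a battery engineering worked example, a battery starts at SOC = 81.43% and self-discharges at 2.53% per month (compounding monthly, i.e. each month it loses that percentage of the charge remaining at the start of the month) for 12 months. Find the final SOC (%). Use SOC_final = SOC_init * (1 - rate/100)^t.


Monthly retention factor = 1 - 2.53/100 = 0.9747
Over 12 months: factor^12 = 0.73528
SOC_final = 81.43 * 0.73528 = 59.87%

59.87%


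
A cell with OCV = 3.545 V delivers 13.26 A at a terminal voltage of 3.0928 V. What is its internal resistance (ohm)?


R = (OCV - V) / I = (3.545 - 3.0928) / 13.26 = 0.03410 ohm

0.03410 ohm


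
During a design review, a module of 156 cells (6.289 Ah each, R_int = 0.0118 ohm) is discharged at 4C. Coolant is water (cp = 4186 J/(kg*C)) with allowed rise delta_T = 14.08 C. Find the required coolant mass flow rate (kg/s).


Step 1: I = 4 * 6.289 = 25.156 A
Step 2: Q_cell = I^2 * R = 25.156^2 * 0.0118 = 7.4673 W
Step 3: Q_total = 156 * 7.4673 = 1164.9 W
Step 4: m_dot = Q_total / (cp * dT) = 1164.9 / (4186 * 14.08) = 0.01976 kg/s

0.01976 kg/s


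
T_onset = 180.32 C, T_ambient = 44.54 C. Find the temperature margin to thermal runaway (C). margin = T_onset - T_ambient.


margin = T_onset - T_ambient = 180.32 - 44.54 = 135.78 C

135.78 C


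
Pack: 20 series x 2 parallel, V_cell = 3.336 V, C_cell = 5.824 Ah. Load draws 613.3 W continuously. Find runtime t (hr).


Step 1: E_pack = Ns * V_cell * Np * C_cell = 20 * 3.336 * 2 * 5.824 = 777.15 Wh
Step 2: t = E_pack / P = 777.15 / 613.3 = 1.267 hr

1.267 hr


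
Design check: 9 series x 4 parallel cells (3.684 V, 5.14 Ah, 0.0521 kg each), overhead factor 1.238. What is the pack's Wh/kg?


Step 1: V_pack = 9 * 3.684 = 33.156 V
Step 2: C_pack = 4 * 5.14 = 20.56 Ah
Step 3: E_pack = V_pack * C_pack = 33.156 * 20.56 = 681.69 Wh
Step 4: m_pack = 9 * 4 * 0.0521 * 1.238 = 2.322 kg
Step 5: ED = E_pack / m_pack = 681.69 / 2.322 = 293.6 Wh/kg

293.6 Wh/kg


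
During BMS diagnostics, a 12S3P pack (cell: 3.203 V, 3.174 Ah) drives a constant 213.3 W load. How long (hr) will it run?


Step 1: E_pack = Ns * V_cell * Np * C_cell = 12 * 3.203 * 3 * 3.174 = 365.99 Wh
Step 2: t = E_pack / P = 365.99 / 213.3 = 1.716 hr

1.716 hr


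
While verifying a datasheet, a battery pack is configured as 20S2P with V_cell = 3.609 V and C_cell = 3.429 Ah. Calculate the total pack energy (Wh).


E = Ns * Vcell * Np * Ccell = 20 * 3.609 * 2 * 3.429 = 495.0 Wh

495.0 Wh


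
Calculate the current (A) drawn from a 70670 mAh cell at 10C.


Convert: capacity = 70670 mAh = 70.67 Ah
I = C_rate * capacity = 10 * 70.67 = 706.7 A

706.7 A


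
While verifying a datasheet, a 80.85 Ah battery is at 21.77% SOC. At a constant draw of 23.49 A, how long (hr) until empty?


Step 1: remaining = SOC/100 * C_total = 21.77/100 * 80.85 = 17.601 Ah
Step 2: t = remaining / I = 17.601 / 23.49 = 0.7493 hr

0.7493 hr


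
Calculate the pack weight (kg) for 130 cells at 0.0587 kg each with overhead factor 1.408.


Cell mass sum = 130 * 0.0587 = 7.631 kg
With overhead 1.408: m_pack = 7.631 * 1.408 = 10.74 kg

10.74 kg


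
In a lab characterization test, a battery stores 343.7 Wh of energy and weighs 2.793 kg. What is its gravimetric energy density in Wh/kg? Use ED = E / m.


Specific energy = 343.7 Wh / 2.793 kg = 123.1 Wh/kg

123.1 Wh/kg


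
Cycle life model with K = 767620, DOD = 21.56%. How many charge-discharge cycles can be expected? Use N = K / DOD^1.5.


DOD^1.5 = 100.11
N = K / DOD^1.5 = 767620 / 100.11 = 7668

7668 cycles


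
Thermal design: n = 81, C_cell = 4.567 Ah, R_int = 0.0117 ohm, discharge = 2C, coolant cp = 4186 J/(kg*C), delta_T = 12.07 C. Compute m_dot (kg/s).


Step 1: I = 2 * 4.567 = 9.134 A
Step 2: Q_cell = I^2 * R = 9.134^2 * 0.0117 = 0.97613 W
Step 3: Q_total = 81 * 0.97613 = 79.067 W
Step 4: m_dot = Q_total / (cp * dT) = 79.067 / (4186 * 12.07) = 0.001565 kg/s

0.001565 kg/s


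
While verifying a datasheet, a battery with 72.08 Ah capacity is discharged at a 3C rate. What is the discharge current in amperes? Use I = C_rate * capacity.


I = C_rate * capacity = 3 * 72.08 = 216.24 A

216.24 A


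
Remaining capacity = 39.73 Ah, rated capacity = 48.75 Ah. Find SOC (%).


SOC = (remaining / total) * 100 = (39.73 / 48.75) * 100 = 81.50%

81.50%


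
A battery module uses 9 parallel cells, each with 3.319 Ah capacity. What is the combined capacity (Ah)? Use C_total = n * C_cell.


Parallel capacities add: 9 * 3.319 Ah = 29.871 Ah

29.871 Ah


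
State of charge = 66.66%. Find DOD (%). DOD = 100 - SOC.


Complement of SOC: DOD = 100% - 66.66% = 33.34%

33.34%


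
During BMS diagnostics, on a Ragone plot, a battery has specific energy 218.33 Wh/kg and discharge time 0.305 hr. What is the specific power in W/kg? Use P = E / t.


Specific power = 218.33 Wh/kg / 0.305 hr = 715.8 W/kg

715.8 W/kg


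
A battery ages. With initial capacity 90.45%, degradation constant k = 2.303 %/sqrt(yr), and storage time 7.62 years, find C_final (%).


Step 1: sqrt(7.62 yr) = 2.7604
Step 2: drop = 2.303 * 2.7604 = 6.3572
Step 3: C_final = 90.45 - 6.3572 = 84.09%

84.09%


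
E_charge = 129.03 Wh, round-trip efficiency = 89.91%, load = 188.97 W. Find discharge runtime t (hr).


Step 1: E_discharge = eta/100 * E_charge = 89.91/100 * 129.03 = 116.01 Wh
Step 2: t = E_discharge / P = 116.01 / 188.97 = 0.6139 hr

0.6139 hr


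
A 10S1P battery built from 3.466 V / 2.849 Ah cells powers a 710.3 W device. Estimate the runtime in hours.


Step 1: E_pack = Ns * V_cell * Np * C_cell = 10 * 3.466 * 1 * 2.849 = 98.746 Wh
Step 2: t = E_pack / P = 98.746 / 710.3 = 0.1390 hr

0.1390 hr


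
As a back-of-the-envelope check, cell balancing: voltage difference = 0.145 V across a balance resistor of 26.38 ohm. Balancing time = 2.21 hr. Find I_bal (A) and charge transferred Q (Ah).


First, Ohm's law: I_bal = 0.145 V / 26.38 ohm = 0.0054966 A
Then Q = I * t = 0.0054966 A * 2.21 hr = 0.01215 Ah

I=0.0054966 A, Q=0.01215 Ah


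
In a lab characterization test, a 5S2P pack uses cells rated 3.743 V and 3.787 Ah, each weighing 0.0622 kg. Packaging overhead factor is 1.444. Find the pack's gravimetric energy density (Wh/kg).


Step 1: V_pack = 5 * 3.743 = 18.715 V
Step 2: C_pack = 2 * 3.787 = 7.574 Ah
Step 3: E_pack = V_pack * C_pack = 18.715 * 7.574 = 141.75 Wh
Step 4: m_pack = 5 * 2 * 0.0622 * 1.444 = 0.89817 kg
Step 5: ED = E_pack / m_pack = 141.75 / 0.89817 = 157.8 Wh/kg

157.8 Wh/kg


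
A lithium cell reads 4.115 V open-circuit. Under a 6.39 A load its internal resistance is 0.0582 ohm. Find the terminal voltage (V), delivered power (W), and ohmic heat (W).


Step 1: V_terminal = OCV - I*R = 4.115 - 6.39 * 0.0582 = 3.7431 V
Step 2: P_out = V_terminal * I = 3.7431 * 6.39 = 23.92 W
Step 3: Q = I^2 * R = 6.39^2 * 0.0582 = 2.376 W

V=3.7431 V, P=23.92 W, Q=2.376 W


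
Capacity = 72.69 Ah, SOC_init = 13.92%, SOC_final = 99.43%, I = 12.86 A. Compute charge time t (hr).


Step 1: dSOC = 99.43% - 13.92% = 85.51%
Step 2: delta_Ah = 72.69 * 85.51 / 100 = 62.157 Ah
Step 3: t = 62.157 / 12.86 = 4.833 hr

4.833 hr


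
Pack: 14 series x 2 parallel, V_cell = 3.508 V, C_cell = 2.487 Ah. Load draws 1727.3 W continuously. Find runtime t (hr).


Step 1: E_pack = Ns * V_cell * Np * C_cell = 14 * 3.508 * 2 * 2.487 = 244.28 Wh
Step 2: t = E_pack / P = 244.28 / 1727.3 = 0.1414 hr

0.1414 hr


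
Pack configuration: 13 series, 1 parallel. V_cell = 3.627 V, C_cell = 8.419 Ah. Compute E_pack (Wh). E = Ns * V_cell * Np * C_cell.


E = Ns * Vcell * Np * Ccell = 13 * 3.627 * 1 * 8.419 = 397.0 Wh

397.0 Wh


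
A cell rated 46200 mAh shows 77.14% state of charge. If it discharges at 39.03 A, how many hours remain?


Convert: C_total = 46200 mAh = 46.2 Ah
Step 1: remaining = SOC/100 * C_total = 77.14/100 * 46.2 = 35.639 Ah
Step 2: t = remaining / I = 35.639 / 39.03 = 0.9131 hr

0.9131 hr


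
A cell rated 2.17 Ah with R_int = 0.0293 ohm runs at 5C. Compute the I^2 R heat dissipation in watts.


Step 1: I = C_rate * capacity = 5 * 2.17 = 10.85 A
Step 2: Q = I^2 * R = 10.85^2 * 0.0293 = 117.72 * 0.0293 = 3.449 W

3.449 W


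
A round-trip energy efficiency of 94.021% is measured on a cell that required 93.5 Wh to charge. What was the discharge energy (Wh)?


E_dis = eta/100 * E_chg = 94.021/100 * 93.5 = 87.91 Wh

87.91 Wh


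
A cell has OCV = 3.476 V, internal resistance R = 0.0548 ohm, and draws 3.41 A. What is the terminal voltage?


IR drop = 3.41 * 0.0548 = 0.18687 V
V = 3.476 - 0.18687 = 3.289 V

3.289 V


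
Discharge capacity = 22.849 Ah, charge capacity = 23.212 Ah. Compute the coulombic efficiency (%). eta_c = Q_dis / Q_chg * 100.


Coulombic efficiency = 22.849/23.212 * 100% = 98.44%

98.44%


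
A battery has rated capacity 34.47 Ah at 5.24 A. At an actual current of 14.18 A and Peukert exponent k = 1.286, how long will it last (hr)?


Step 1: t_rated = C / I_rated = 34.47 / 5.24 = 6.5782 hr
Step 2: ratio = 5.24 / 14.18 = 0.36953
Step 3: ratio^k = 0.36953^1.286 = 0.27797
Step 4: t = t_rated * ratio^k = 6.5782 * 0.27797 = 1.829 hr

1.829 hr


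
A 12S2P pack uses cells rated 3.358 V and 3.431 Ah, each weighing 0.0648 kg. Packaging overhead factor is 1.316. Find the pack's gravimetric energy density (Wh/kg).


Step 1: V_pack = 12 * 3.358 = 40.296 V
Step 2: C_pack = 2 * 3.431 = 6.862 Ah
Step 3: E_pack = V_pack * C_pack = 40.296 * 6.862 = 276.51 Wh
Step 4: m_pack = 12 * 2 * 0.0648 * 1.316 = 2.0466 kg
Step 5: ED = E_pack / m_pack = 276.51 / 2.0466 = 135.1 Wh/kg

135.1 Wh/kg
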